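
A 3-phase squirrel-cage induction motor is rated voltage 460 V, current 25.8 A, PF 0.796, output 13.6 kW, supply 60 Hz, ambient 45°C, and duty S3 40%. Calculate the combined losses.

2.76 kW

P_in = √3·V·I·cosφ = 1.732×460×25.8×0.796 = 16362 W
P_out = 13600 W
Losses = P_in − P_out = 16362 − 13600 = 2762 W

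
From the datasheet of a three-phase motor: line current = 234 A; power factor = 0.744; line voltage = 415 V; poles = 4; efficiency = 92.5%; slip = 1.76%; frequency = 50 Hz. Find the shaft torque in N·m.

750 N·m

P_in = √3·V·I·cosφ = 1.732 × 415 × 234 × 0.744 = 125137 W
P_out = η·P_in = 0.925 × 125137 = 115752 W
n_s = 120×50/4 = 1500 rpm; n = 1500×(1−0.0176) = 1474 rpm
ω = 2π×1474/60 = 154.4 rad/s
τ = P_out/ω = 115752/154.4 = 750 N·m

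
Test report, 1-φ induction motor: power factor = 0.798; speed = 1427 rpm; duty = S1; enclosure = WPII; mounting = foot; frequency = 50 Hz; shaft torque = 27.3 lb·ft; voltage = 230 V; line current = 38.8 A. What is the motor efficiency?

τ = 27.3 lb·ft × 1.356 = 37.02 N·m
ω = 2π × 1427/60 = 149.4 rad/s; P_out = τω = 37.02 × 149.4 = 5531 W
P_in = V·I·cosφ = 230 × 38.8 × 0.798 = 7121 W
η = P_out / P_in = 5531 / 7121 = 0.777 = 77.7%

77.7 %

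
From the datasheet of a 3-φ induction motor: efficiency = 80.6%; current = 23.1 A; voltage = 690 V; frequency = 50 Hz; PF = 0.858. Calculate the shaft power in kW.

P_in = √3·V·I·cosφ = 1.732 × 690 × 23.1 × 0.858 = 23686 W
P_out = η·P_in = 0.806 × 23686 = 19091 W

19.1 kW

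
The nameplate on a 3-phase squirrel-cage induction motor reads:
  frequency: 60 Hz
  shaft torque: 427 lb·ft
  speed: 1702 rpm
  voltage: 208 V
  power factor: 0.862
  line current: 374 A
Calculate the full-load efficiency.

88.8 %

τ = 427 lb·ft × 1.356 = 579 N·m
ω = 2π × 1702/60 = 178.2 rad/s; P_out = τω = 579 × 178.2 = 103178 W
P_in = √3·V_L·I_L·cosφ = 1.732 × 208 × 374 × 0.862 = 116142 W
η = P_out / P_in = 103178 / 116142 = 0.888 = 88.8%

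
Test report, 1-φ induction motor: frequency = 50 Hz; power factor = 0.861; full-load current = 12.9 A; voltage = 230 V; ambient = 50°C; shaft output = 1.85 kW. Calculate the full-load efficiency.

72.4 %

P_out = 1.85 kW = 1850 W
P_in = V·I·cosφ = 230 × 12.9 × 0.861 = 2555 W
η = P_out / P_in = 1850 / 2555 = 0.724 = 72.4%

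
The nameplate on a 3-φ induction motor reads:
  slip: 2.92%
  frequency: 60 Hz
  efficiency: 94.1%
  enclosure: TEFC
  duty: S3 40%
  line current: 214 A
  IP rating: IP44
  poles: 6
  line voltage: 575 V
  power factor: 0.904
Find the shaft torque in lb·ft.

1100 lb·ft

P_in = √3·V·I·cosφ = 1.732 × 575 × 214 × 0.904 = 192663 W
P_out = η·P_in = 0.941 × 192663 = 181296 W
n_s = 120×60/6 = 1200 rpm; n = 1200×(1−0.0292) = 1165 rpm
ω = 2π×1165/60 = 122 rad/s
τ = P_out/ω = 181296/122 = 1486 N·m
In lb·ft: 1486/1.356 = 1100 lb·ft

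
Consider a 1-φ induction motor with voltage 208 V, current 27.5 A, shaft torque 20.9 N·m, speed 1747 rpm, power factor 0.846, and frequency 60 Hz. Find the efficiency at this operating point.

ω = 2π × 1747/60 = 182.9 rad/s; P_out = τω = 20.9 × 182.9 = 3823 W
P_in = V·I·cosφ = 208 × 27.5 × 0.846 = 4839 W
η = P_out / P_in = 3823 / 4839 = 0.790 = 79.0%

79.0 %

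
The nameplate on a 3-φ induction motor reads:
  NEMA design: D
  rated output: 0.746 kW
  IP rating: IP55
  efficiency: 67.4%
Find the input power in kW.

1.11 kW

P_out = 746 W
P_in = P_out/η = 746/0.674 = 1107 W = 1.11 kW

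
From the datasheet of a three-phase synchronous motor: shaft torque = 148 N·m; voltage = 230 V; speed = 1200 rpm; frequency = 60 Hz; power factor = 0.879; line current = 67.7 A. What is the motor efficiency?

ω = 2π × 1200/60 = 125.7 rad/s; P_out = τω = 148 × 125.7 = 18604 W
P_in = √3·V_L·I_L·cosφ = 1.732 × 230 × 67.7 × 0.879 = 23706 W
η = P_out / P_in = 18604 / 23706 = 0.785 = 78.5%

78.5 %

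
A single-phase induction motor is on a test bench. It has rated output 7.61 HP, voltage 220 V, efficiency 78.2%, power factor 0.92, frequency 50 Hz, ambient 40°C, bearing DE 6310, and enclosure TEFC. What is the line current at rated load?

P_out = 7.61 × 746 = 5677 W
P_in = P_out / η = 5677 / 0.782 = 7260 W
I = P_in / (V·cosφ) = 7260 / (220 × 0.92) = 35.9 A

35.9 A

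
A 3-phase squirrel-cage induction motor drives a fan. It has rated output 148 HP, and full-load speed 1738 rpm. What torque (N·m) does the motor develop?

P_out = 148 × 746 = 110408 W
ω = 2π × 1738/60 = 182 rad/s
τ = P_out/ω = 110408/182 = 607 N·m

607 N·m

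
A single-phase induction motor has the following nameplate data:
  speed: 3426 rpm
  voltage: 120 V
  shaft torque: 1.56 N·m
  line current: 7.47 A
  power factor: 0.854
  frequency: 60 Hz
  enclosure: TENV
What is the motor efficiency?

73.1 %

ω = 2π × 3426/60 = 358.8 rad/s; P_out = τω = 1.56 × 358.8 = 560 W
P_in = V·I·cosφ = 120 × 7.47 × 0.854 = 766 W
η = P_out / P_in = 560 / 766 = 0.731 = 73.1%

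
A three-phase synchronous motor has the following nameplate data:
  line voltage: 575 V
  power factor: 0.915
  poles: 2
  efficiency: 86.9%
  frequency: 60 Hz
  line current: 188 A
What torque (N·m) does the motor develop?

P_in = √3·V·I·cosφ = 1.732 × 575 × 188 × 0.915 = 171315 W
P_out = η·P_in = 0.869 × 171315 = 148873 W
n = n_s = 120×60/2 = 3600 rpm (synchronous)
ω = 2π×3600/60 = 377 rad/s
τ = P_out/ω = 148873/377 = 395 N·m

395 N·m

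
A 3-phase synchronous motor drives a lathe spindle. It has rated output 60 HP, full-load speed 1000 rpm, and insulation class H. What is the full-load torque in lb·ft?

P_out = 60 × 746 = 44760 W
ω = 2π × 1000/60 = 104.7 rad/s
τ = P_out/ω = 44760/104.7 = 427.5 N·m
In lb·ft: 427.5/1.356 = 315 lb·ft

315 lb·ft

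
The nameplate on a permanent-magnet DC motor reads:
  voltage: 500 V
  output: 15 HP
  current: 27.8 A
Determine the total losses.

P_in = V·I = 500×27.8 = 13900 W
P_out = 15×746 = 11190 W
Losses = P_in − P_out = 13900 − 11190 = 2710 W

2710 W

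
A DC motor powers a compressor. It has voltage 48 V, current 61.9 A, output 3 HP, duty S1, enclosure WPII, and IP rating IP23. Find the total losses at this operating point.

P_in = V·I = 48×61.9 = 2971 W
P_out = 3×746 = 2238 W
Losses = P_in − P_out = 2971 − 2238 = 733 W

733 W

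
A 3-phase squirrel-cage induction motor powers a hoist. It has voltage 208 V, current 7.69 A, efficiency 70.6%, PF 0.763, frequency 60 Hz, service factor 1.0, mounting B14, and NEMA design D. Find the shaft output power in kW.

P_in = √3·V·I·cosφ = 1.732 × 208 × 7.69 × 0.763 = 2114 W
P_out = η·P_in = 0.706 × 2114 = 1492 W

1.49 kW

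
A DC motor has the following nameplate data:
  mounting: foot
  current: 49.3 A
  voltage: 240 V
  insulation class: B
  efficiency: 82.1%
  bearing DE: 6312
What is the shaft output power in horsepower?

13 HP

P_in = V·I = 240 × 49.3 = 11832 W
P_out = η·P_in = 0.821 × 11832 = 9714 W
= 9714/746 = 13 HP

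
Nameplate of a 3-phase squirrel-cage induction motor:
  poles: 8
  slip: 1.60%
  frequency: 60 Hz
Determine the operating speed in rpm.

886 rpm

n_s = 120f/p = 120×60/8 = 900 rpm
n = n_s(1 − s) = 900 × (1 − 0.016) = 886 rpm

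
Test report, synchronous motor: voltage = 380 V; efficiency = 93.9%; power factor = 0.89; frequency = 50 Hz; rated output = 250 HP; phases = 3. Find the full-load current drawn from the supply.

339 A

P_out = 250 × 746 = 186500 W
P_in = P_out / η = 186500 / 0.939 = 198616 W
I_L = P_in / (√3·V_L·cosφ) = 198616 / (1.732 × 380 × 0.89) = 339 A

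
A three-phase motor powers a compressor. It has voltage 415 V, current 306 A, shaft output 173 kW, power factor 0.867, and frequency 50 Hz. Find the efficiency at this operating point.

P_out = 173 kW = 173000 W
P_in = √3·V_L·I_L·cosφ = 1.732 × 415 × 306 × 0.867 = 190694 W
η = P_out / P_in = 173000 / 190694 = 0.907 = 90.7%

90.7 %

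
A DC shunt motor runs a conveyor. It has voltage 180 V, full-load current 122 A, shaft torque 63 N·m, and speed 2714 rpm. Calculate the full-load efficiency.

81.5 %

ω = 2π × 2714/60 = 284.2 rad/s; P_out = τω = 63 × 284.2 = 17905 W
P_in = V·I = 180 × 122 = 21960 W
η = P_out / P_in = 17905 / 21960 = 0.815 = 81.5%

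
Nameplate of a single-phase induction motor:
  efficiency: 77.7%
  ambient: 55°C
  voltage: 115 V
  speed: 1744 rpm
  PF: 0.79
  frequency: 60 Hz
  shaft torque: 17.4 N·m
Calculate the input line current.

45 A

ω = 2π×1744/60 = 182.6 rad/s; P_out = τω = 17.4 × 182.6 = 3177 W
P_in = P_out / η = 3177 / 0.777 = 4089 W
I = P_in / (V·cosφ) = 4089 / (115 × 0.79) = 45 A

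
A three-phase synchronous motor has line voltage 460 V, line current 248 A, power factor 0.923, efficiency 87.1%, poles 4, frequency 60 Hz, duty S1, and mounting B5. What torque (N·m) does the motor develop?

P_in = √3·V·I·cosφ = 1.732 × 460 × 248 × 0.923 = 182372 W
P_out = η·P_in = 0.871 × 182372 = 158846 W
n = n_s = 120×60/4 = 1800 rpm (synchronous)
ω = 2π×1800/60 = 188.5 rad/s
τ = P_out/ω = 158846/188.5 = 843 N·m

843 N·m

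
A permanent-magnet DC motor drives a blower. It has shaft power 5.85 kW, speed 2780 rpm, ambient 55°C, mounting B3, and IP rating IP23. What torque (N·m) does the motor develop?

ω = 2π × 2780/60 = 291.1 rad/s
τ = P/ω = 5850/291.1 = 20.1 N·m

20.1 N·m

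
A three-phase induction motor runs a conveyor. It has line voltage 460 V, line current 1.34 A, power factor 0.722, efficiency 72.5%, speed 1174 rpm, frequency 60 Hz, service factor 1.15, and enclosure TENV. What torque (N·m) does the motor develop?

P_in = √3·V·I·cosφ = 1.732 × 460 × 1.34 × 0.722 = 771 W
P_out = η·P_in = 0.725 × 771 = 559 W
n = 1174 rpm
ω = 2π×1174/60 = 122.9 rad/s
τ = P_out/ω = 559/122.9 = 4.55 N·m

4.55 N·m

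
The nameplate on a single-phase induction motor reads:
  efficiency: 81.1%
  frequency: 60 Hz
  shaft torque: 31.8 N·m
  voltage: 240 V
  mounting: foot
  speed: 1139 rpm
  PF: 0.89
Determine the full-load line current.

ω = 2π×1139/60 = 119.3 rad/s; P_out = τω = 31.8 × 119.3 = 3794 W
P_in = P_out / η = 3794 / 0.811 = 4678 W
I = P_in / (V·cosφ) = 4678 / (240 × 0.89) = 21.9 A

21.9 A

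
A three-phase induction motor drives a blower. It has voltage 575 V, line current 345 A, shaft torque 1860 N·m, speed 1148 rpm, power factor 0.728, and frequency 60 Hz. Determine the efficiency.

89.4 %

ω = 2π × 1148/60 = 120.2 rad/s; P_out = τω = 1860 × 120.2 = 223572 W
P_in = √3·V_L·I_L·cosφ = 1.732 × 575 × 345 × 0.728 = 250130 W
η = P_out / P_in = 223572 / 250130 = 0.894 = 89.4%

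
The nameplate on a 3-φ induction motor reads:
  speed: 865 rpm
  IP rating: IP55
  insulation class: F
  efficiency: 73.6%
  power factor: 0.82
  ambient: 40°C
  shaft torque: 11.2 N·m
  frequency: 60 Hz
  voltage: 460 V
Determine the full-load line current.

2.11 A

ω = 2π×865/60 = 90.58 rad/s; P_out = τω = 11.2 × 90.58 = 1014 W
P_in = P_out / η = 1014 / 0.736 = 1378 W
I_L = P_in / (√3·V_L·cosφ) = 1378 / (1.732 × 460 × 0.82) = 2.11 A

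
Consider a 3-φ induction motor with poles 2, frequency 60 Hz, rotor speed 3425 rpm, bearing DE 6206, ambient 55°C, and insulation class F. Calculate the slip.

4.9 %

n_s = 120f/p = 120×60/2 = 3600 rpm
s = (n_s − n)/n_s = (3600 − 3425)/3600 = 0.0486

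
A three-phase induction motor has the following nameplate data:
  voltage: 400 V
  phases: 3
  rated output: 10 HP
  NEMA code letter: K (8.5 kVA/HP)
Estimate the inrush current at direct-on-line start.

S_LR = 8.5 × 10 = 85 kVA
I_LR = S_LR/(√3·V_L) = 85000/(1.732×400) = 123 A

123 A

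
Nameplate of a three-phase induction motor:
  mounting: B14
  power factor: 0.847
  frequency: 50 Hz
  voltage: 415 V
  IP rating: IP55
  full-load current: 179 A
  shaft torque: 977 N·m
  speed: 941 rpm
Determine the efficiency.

88.3 %

ω = 2π × 941/60 = 98.54 rad/s; P_out = τω = 977 × 98.54 = 96274 W
P_in = √3·V_L·I_L·cosφ = 1.732 × 415 × 179 × 0.847 = 108976 W
η = P_out / P_in = 96274 / 108976 = 0.883 = 88.3%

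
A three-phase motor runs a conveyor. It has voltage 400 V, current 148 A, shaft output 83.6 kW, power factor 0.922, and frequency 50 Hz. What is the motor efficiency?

P_out = 83.6 kW = 83600 W
P_in = √3·V_L·I_L·cosφ = 1.732 × 400 × 148 × 0.922 = 94537 W
η = P_out / P_in = 83600 / 94537 = 0.884 = 88.4%

88.4 %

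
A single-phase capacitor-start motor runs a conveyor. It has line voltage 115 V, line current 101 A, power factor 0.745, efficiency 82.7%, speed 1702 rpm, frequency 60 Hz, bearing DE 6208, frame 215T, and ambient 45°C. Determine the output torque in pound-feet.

29.6 lb·ft

P_in = V·I·cosφ = 115 × 101 × 0.745 = 8653 W
P_out = η·P_in = 0.827 × 8653 = 7156 W
n = 1702 rpm
ω = 2π×1702/60 = 178.2 rad/s
τ = P_out/ω = 7156/178.2 = 40.16 N·m
In lb·ft: 40.16/1.356 = 29.6 lb·ft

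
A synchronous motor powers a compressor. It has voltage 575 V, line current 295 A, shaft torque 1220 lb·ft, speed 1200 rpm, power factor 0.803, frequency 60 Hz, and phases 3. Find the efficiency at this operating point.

88.1 %

τ = 1220 lb·ft × 1.356 = 1654 N·m
ω = 2π × 1200/60 = 125.7 rad/s; P_out = τω = 1654 × 125.7 = 207908 W
P_in = √3·V_L·I_L·cosφ = 1.732 × 575 × 295 × 0.803 = 235914 W
η = P_out / P_in = 207908 / 235914 = 0.881 = 88.1%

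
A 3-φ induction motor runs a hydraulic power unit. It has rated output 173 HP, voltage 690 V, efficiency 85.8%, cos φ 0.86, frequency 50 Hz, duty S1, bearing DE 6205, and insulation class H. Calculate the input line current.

146 A

P_out = 173 × 746 = 129058 W
P_in = P_out / η = 129058 / 0.858 = 150417 W
I_L = P_in / (√3·V_L·cosφ) = 150417 / (1.732 × 690 × 0.86) = 146 A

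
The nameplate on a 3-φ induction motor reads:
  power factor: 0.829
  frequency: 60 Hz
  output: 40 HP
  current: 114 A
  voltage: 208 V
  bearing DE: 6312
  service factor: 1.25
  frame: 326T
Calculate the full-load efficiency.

P_out = 40 × 746 = 29840 W
P_in = √3·V_L·I_L·cosφ = 1.732 × 208 × 114 × 0.829 = 34046 W
η = P_out / P_in = 29840 / 34046 = 0.876 = 87.6%

87.6 %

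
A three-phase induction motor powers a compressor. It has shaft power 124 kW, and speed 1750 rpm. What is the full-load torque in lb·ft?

499 lb·ft

ω = 2π × 1750/60 = 183.3 rad/s
τ = P/ω = 124000/183.3 = 676.5 N·m
In lb·ft: 676.5/1.356 = 499 lb·ft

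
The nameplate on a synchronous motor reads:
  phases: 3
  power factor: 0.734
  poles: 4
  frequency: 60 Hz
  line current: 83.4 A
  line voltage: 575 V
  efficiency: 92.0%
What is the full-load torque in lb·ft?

P_in = √3·V·I·cosφ = 1.732 × 575 × 83.4 × 0.734 = 60965 W
P_out = η·P_in = 0.92 × 60965 = 56088 W
n = n_s = 120×60/4 = 1800 rpm (synchronous)
ω = 2π×1800/60 = 188.5 rad/s
τ = P_out/ω = 56088/188.5 = 297.5 N·m
In lb·ft: 297.5/1.356 = 219 lb·ft

219 lb·ft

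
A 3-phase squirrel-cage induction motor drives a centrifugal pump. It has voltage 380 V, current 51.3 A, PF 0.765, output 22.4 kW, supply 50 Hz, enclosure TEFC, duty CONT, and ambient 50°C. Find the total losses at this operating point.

P_in = √3·V·I·cosφ = 1.732×380×51.3×0.765 = 25829 W
P_out = 22400 W
Losses = P_in − P_out = 25829 − 22400 = 3429 W

3.43 kW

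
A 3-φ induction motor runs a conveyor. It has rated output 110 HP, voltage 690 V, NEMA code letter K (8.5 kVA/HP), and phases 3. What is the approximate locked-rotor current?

S_LR = 8.5 × 110 = 935 kVA
I_LR = S_LR/(√3·V_L) = 935000/(1.732×690) = 782 A

782 A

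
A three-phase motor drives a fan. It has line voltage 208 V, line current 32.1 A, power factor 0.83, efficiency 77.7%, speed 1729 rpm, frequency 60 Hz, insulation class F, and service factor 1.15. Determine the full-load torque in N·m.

P_in = √3·V·I·cosφ = 1.732 × 208 × 32.1 × 0.83 = 9598 W
P_out = η·P_in = 0.777 × 9598 = 7458 W
n = 1729 rpm
ω = 2π×1729/60 = 181.1 rad/s
τ = P_out/ω = 7458/181.1 = 41.2 N·m

41.2 N·m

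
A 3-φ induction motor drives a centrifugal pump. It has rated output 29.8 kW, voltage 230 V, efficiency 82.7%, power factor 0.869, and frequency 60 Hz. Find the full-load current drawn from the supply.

P_out = 29.8 kW = 29800 W
P_in = P_out / η = 29800 / 0.827 = 36034 W
I_L = P_in / (√3·V_L·cosφ) = 36034 / (1.732 × 230 × 0.869) = 104 A

104 A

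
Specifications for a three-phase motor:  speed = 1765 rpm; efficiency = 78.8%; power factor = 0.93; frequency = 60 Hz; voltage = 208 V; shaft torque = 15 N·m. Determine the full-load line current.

10.5 A

ω = 2π×1765/60 = 184.8 rad/s; P_out = τω = 15 × 184.8 = 2772 W
P_in = P_out / η = 2772 / 0.788 = 3518 W
I_L = P_in / (√3·V_L·cosφ) = 3518 / (1.732 × 208 × 0.93) = 10.5 A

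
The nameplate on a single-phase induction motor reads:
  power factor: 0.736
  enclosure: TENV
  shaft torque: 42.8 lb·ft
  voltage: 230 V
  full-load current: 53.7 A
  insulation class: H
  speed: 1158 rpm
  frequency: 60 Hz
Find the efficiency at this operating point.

τ = 42.8 lb·ft × 1.356 = 58.04 N·m
ω = 2π × 1158/60 = 121.3 rad/s; P_out = τω = 58.04 × 121.3 = 7040 W
P_in = V·I·cosφ = 230 × 53.7 × 0.736 = 9090 W
η = P_out / P_in = 7040 / 9090 = 0.774 = 77.4%

77.4 %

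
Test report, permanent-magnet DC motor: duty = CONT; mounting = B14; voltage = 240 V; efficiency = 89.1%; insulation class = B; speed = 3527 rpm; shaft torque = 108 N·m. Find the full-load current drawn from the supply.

187 A

ω = 2π×3527/60 = 369.3 rad/s; P_out = τω = 108 × 369.3 = 39884 W
P_in = P_out / η = 39884 / 0.891 = 44763 W
I = P_in / V = 44763 / 240 = 187 A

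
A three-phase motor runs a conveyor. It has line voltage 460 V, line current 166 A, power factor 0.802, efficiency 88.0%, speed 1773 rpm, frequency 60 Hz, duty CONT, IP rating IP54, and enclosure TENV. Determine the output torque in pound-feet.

371 lb·ft

P_in = √3·V·I·cosφ = 1.732 × 460 × 166 × 0.802 = 106069 W
P_out = η·P_in = 0.88 × 106069 = 93341 W
n = 1773 rpm
ω = 2π×1773/60 = 185.7 rad/s
τ = P_out/ω = 93341/185.7 = 502.6 N·m
In lb·ft: 502.6/1.356 = 371 lb·ft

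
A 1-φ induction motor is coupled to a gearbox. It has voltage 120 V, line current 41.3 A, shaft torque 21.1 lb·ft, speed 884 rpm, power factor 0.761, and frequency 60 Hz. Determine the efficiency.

70.2 %

τ = 21.1 lb·ft × 1.356 = 28.61 N·m
ω = 2π × 884/60 = 92.57 rad/s; P_out = τω = 28.61 × 92.57 = 2648 W
P_in = V·I·cosφ = 120 × 41.3 × 0.761 = 3772 W
η = P_out / P_in = 2648 / 3772 = 0.702 = 70.2%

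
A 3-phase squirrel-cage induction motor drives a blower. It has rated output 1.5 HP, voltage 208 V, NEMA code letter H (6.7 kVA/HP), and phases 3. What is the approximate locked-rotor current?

27.9 A

S_LR = 6.7 × 1.5 = 10.05 kVA
I_LR = S_LR/(√3·V_L) = 10050/(1.732×208) = 27.9 A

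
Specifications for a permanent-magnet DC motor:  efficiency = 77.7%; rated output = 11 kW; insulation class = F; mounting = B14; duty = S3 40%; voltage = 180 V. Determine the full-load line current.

78.7 A

P_out = 11 kW = 11000 W
P_in = P_out / η = 11000 / 0.777 = 14157 W
I = P_in / V = 14157 / 180 = 78.7 A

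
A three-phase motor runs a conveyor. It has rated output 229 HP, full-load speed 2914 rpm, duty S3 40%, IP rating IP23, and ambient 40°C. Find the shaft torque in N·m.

P_out = 229 × 746 = 170834 W
ω = 2π × 2914/60 = 305.2 rad/s
τ = P_out/ω = 170834/305.2 = 560 N·m

560 N·m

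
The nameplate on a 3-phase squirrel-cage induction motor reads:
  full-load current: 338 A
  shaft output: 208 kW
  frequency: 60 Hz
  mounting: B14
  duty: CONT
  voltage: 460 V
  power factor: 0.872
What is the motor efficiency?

88.6 %

P_out = 208 kW = 208000 W
P_in = √3·V_L·I_L·cosφ = 1.732 × 460 × 338 × 0.872 = 234822 W
η = P_out / P_in = 208000 / 234822 = 0.886 = 88.6%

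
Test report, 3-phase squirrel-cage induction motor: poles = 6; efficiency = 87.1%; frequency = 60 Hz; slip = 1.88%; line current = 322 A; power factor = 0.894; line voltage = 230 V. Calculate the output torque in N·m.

P_in = √3·V·I·cosφ = 1.732 × 230 × 322 × 0.894 = 114675 W
P_out = η·P_in = 0.871 × 114675 = 99882 W
n_s = 120×60/6 = 1200 rpm; n = 1200×(1−0.0188) = 1177 rpm
ω = 2π×1177/60 = 123.3 rad/s
τ = P_out/ω = 99882/123.3 = 810 N·m

810 N·m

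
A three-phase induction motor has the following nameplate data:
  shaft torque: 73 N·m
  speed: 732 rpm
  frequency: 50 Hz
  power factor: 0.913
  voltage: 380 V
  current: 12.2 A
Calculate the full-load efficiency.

76.3 %

ω = 2π × 732/60 = 76.65 rad/s; P_out = τω = 73 × 76.65 = 5595 W
P_in = √3·V_L·I_L·cosφ = 1.732 × 380 × 12.2 × 0.913 = 7331 W
η = P_out / P_in = 5595 / 7331 = 0.763 = 76.3%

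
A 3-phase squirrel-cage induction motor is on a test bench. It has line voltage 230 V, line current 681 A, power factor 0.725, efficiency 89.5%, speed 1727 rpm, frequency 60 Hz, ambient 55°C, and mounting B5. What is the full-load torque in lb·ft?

718 lb·ft

P_in = √3·V·I·cosφ = 1.732 × 230 × 681 × 0.725 = 196680 W
P_out = η·P_in = 0.895 × 196680 = 176029 W
n = 1727 rpm
ω = 2π×1727/60 = 180.9 rad/s
τ = P_out/ω = 176029/180.9 = 973.1 N·m
In lb·ft: 973.1/1.356 = 718 lb·ft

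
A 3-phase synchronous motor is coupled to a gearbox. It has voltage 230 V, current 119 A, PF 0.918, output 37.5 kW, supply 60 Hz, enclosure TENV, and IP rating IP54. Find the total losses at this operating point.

P_in = √3·V·I·cosφ = 1.732×230×119×0.918 = 43518 W
P_out = 37500 W
Losses = P_in − P_out = 43518 − 37500 = 6018 W

6020 W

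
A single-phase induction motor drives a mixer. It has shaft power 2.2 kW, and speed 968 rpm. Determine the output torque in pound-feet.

ω = 2π × 968/60 = 101.4 rad/s
τ = P/ω = 2200/101.4 = 21.7 N·m
In lb·ft: 21.7/1.356 = 16 lb·ft

16 lb·ft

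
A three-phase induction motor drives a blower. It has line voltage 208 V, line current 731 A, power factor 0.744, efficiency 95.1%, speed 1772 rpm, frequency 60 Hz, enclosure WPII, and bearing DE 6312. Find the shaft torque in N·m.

1000 N·m

P_in = √3·V·I·cosφ = 1.732 × 208 × 731 × 0.744 = 195930 W
P_out = η·P_in = 0.951 × 195930 = 186329 W
n = 1772 rpm
ω = 2π×1772/60 = 185.6 rad/s
τ = P_out/ω = 186329/185.6 = 1000 N·m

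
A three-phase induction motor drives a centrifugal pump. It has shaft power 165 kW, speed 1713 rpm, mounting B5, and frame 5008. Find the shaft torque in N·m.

ω = 2π × 1713/60 = 179.4 rad/s
τ = P/ω = 165000/179.4 = 920 N·m

920 N·m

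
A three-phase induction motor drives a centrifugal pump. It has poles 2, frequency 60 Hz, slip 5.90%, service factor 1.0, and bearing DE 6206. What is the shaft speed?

3388 rpm

n_s = 120f/p = 120×60/2 = 3600 rpm
n = n_s(1 − s) = 3600 × (1 − 0.059) = 3388 rpm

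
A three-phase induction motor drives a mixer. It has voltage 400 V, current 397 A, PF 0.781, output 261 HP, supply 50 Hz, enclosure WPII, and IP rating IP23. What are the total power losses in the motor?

P_in = √3·V·I·cosφ = 1.732×400×397×0.781 = 214807 W
P_out = 261×746 = 194706 W
Losses = P_in − P_out = 214807 − 194706 = 20101 W

20100 W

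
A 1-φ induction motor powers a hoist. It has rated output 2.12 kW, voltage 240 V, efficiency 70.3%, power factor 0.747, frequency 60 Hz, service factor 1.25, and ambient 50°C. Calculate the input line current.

P_out = 2.12 kW = 2120 W
P_in = P_out / η = 2120 / 0.703 = 3016 W
I = P_in / (V·cosφ) = 3016 / (240 × 0.747) = 16.8 A

16.8 A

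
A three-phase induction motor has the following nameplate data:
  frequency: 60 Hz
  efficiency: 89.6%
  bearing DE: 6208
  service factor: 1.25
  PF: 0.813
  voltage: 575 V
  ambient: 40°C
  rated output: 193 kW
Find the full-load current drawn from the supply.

P_out = 193 kW = 193000 W
P_in = P_out / η = 193000 / 0.896 = 215402 W
I_L = P_in / (√3·V_L·cosφ) = 215402 / (1.732 × 575 × 0.813) = 266 A

266 A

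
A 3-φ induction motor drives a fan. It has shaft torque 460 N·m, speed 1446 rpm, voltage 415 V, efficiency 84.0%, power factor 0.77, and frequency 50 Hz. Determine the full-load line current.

ω = 2π×1446/60 = 151.4 rad/s; P_out = τω = 460 × 151.4 = 69644 W
P_in = P_out / η = 69644 / 0.840 = 82910 W
I_L = P_in / (√3·V_L·cosφ) = 82910 / (1.732 × 415 × 0.77) = 150 A

150 A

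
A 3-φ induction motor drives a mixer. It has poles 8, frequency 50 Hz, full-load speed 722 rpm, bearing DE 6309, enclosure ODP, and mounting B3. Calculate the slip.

n_s = 120f/p = 120×50/8 = 750 rpm
s = (n_s − n)/n_s = (750 − 722)/750 = 0.0373

3.73 %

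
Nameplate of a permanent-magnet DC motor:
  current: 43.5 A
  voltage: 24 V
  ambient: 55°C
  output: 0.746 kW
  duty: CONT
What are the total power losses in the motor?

P_in = V·I = 24×43.5 = 1044 W
P_out = 746 W
Losses = P_in − P_out = 1044 − 746 = 298 W

298 W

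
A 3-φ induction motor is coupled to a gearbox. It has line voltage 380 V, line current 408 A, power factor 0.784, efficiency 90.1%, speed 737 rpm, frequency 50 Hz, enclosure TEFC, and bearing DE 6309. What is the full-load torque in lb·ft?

P_in = √3·V·I·cosφ = 1.732 × 380 × 408 × 0.784 = 210527 W
P_out = η·P_in = 0.901 × 210527 = 189685 W
n = 737 rpm
ω = 2π×737/60 = 77.18 rad/s
τ = P_out/ω = 189685/77.18 = 2458 N·m
In lb·ft: 2458/1.356 = 1810 lb·ft

1810 lb·ft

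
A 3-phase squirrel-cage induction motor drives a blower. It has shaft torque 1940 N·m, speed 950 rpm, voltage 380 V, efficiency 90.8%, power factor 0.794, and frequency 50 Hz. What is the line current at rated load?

407 A

ω = 2π×950/60 = 99.48 rad/s; P_out = τω = 1940 × 99.48 = 192991 W
P_in = P_out / η = 192991 / 0.908 = 212545 W
I_L = P_in / (√3·V_L·cosφ) = 212545 / (1.732 × 380 × 0.794) = 407 A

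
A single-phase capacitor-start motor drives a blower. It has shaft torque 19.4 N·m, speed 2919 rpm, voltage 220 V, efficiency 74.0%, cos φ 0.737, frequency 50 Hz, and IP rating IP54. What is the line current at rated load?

ω = 2π×2919/60 = 305.7 rad/s; P_out = τω = 19.4 × 305.7 = 5931 W
P_in = P_out / η = 5931 / 0.740 = 8015 W
I = P_in / (V·cosφ) = 8015 / (220 × 0.737) = 49.4 A

49.4 A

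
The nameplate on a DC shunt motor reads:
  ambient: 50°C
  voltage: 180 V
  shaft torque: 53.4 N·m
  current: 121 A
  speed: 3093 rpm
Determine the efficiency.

ω = 2π × 3093/60 = 323.9 rad/s; P_out = τω = 53.4 × 323.9 = 17296 W
P_in = V·I = 180 × 121 = 21780 W
η = P_out / P_in = 17296 / 21780 = 0.794 = 79.4%

79.4 %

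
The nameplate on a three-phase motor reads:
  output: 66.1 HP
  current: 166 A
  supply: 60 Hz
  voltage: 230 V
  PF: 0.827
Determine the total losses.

5.38 kW

P_in = √3·V·I·cosφ = 1.732×230×166×0.827 = 54688 W
P_out = 66.1×746 = 49311 W
Losses = P_in − P_out = 54688 − 49311 = 5377 W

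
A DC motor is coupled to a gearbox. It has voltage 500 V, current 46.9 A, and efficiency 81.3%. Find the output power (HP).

P_in = V·I = 500 × 46.9 = 23450 W
P_out = η·P_in = 0.813 × 23450 = 19065 W
= 19065/746 = 25.6 HP

25.6 HP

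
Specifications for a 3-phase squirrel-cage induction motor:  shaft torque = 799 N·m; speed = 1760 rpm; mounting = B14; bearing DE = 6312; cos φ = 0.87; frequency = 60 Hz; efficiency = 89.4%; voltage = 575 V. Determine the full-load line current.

190 A

ω = 2π×1760/60 = 184.3 rad/s; P_out = τω = 799 × 184.3 = 147256 W
P_in = P_out / η = 147256 / 0.894 = 164716 W
I_L = P_in / (√3·V_L·cosφ) = 164716 / (1.732 × 575 × 0.87) = 190 A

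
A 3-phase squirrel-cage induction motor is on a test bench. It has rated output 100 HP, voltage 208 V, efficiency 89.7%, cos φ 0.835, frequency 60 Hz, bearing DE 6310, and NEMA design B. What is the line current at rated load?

276 A

P_out = 100 × 746 = 74600 W
P_in = P_out / η = 74600 / 0.897 = 83166 W
I_L = P_in / (√3·V_L·cosφ) = 83166 / (1.732 × 208 × 0.835) = 276 A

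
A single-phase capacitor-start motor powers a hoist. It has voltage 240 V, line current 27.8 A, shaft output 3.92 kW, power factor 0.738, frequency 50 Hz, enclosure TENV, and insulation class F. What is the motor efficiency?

P_out = 3.92 kW = 3920 W
P_in = V·I·cosφ = 240 × 27.8 × 0.738 = 4924 W
η = P_out / P_in = 3920 / 4924 = 0.796 = 79.6%

79.6 %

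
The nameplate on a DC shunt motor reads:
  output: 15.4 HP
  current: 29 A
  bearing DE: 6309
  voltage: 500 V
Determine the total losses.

P_in = V·I = 500×29 = 14500 W
P_out = 15.4×746 = 11488 W
Losses = P_in − P_out = 14500 − 11488 = 3012 W

3010 W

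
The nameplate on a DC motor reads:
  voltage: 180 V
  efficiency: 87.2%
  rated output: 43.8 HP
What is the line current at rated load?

208 A

P_out = 43.8 × 746 = 32675 W
P_in = P_out / η = 32675 / 0.872 = 37471 W
I = P_in / V = 37471 / 180 = 208 A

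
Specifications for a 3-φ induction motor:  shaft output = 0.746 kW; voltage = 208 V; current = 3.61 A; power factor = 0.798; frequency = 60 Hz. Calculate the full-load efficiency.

P_out = 0.746 kW = 746 W
P_in = √3·V_L·I_L·cosφ = 1.732 × 208 × 3.61 × 0.798 = 1038 W
η = P_out / P_in = 746 / 1038 = 0.719 = 71.9%

71.9 %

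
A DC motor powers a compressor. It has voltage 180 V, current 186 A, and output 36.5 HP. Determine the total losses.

6.25 kW

P_in = V·I = 180×186 = 33480 W
P_out = 36.5×746 = 27229 W
Losses = P_in − P_out = 33480 − 27229 = 6251 W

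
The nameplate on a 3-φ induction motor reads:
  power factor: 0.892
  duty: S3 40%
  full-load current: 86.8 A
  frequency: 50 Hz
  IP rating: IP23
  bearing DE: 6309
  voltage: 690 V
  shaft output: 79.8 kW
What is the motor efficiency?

P_out = 79.8 kW = 79800 W
P_in = √3·V_L·I_L·cosφ = 1.732 × 690 × 86.8 × 0.892 = 92530 W
η = P_out / P_in = 79800 / 92530 = 0.862 = 86.2%

86.2 %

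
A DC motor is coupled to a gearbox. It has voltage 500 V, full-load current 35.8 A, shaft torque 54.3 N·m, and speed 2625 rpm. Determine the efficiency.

ω = 2π × 2625/60 = 274.9 rad/s; P_out = τω = 54.3 × 274.9 = 14927 W
P_in = V·I = 500 × 35.8 = 17900 W
η = P_out / P_in = 14927 / 17900 = 0.834 = 83.4%

83.4 %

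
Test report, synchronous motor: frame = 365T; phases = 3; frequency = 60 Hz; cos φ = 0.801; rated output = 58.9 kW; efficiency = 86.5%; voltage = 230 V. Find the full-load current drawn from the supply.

P_out = 58.9 kW = 58900 W
P_in = P_out / η = 58900 / 0.865 = 68092 W
I_L = P_in / (√3·V_L·cosφ) = 68092 / (1.732 × 230 × 0.801) = 213 A

213 A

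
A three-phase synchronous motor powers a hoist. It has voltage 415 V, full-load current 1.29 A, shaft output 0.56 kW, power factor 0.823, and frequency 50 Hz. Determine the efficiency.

P_out = 0.56 kW = 560 W
P_in = √3·V_L·I_L·cosφ = 1.732 × 415 × 1.29 × 0.823 = 763 W
η = P_out / P_in = 560 / 763 = 0.734 = 73.4%

73.4 %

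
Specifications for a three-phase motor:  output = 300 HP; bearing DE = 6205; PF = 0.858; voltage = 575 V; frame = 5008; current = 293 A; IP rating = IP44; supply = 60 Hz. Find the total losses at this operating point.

P_in = √3·V·I·cosφ = 1.732×575×293×0.858 = 250363 W
P_out = 300×746 = 223800 W
Losses = P_in − P_out = 250363 − 223800 = 26563 W

26.6 kW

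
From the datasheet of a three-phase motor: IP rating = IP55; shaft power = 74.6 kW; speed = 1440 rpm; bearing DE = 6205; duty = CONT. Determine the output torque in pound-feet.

365 lb·ft

ω = 2π × 1440/60 = 150.8 rad/s
τ = P/ω = 74600/150.8 = 494.7 N·m
In lb·ft: 494.7/1.356 = 365 lb·ft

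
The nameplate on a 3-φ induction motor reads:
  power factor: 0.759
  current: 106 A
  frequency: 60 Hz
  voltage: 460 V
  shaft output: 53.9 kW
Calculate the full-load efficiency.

84.1 %

P_out = 53.9 kW = 53900 W
P_in = √3·V_L·I_L·cosφ = 1.732 × 460 × 106 × 0.759 = 64099 W
η = P_out / P_in = 53900 / 64099 = 0.841 = 84.1%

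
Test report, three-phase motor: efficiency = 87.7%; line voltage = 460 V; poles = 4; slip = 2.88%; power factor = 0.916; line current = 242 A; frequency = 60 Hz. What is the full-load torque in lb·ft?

624 lb·ft

P_in = √3·V·I·cosφ = 1.732 × 460 × 242 × 0.916 = 176611 W
P_out = η·P_in = 0.877 × 176611 = 154888 W
n_s = 120×60/4 = 1800 rpm; n = 1800×(1−0.0288) = 1748 rpm
ω = 2π×1748/60 = 183.1 rad/s
τ = P_out/ω = 154888/183.1 = 845.9 N·m
In lb·ft: 845.9/1.356 = 624 lb·ft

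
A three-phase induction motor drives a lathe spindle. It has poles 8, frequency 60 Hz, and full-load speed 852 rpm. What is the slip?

n_s = 120f/p = 120×60/8 = 900 rpm
s = (n_s − n)/n_s = (900 − 852)/900 = 0.0533

5.3 %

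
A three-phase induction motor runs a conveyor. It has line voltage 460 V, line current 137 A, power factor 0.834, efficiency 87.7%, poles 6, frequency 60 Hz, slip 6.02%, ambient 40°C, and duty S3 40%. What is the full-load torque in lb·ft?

499 lb·ft

P_in = √3·V·I·cosφ = 1.732 × 460 × 137 × 0.834 = 91032 W
P_out = η·P_in = 0.877 × 91032 = 79835 W
n_s = 120×60/6 = 1200 rpm; n = 1200×(1−0.0602) = 1128 rpm
ω = 2π×1128/60 = 118.1 rad/s
τ = P_out/ω = 79835/118.1 = 676 N·m
In lb·ft: 676/1.356 = 499 lb·ft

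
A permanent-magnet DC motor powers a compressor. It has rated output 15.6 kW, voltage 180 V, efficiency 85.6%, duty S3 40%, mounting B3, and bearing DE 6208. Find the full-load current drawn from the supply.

P_out = 15.6 kW = 15600 W
P_in = P_out / η = 15600 / 0.856 = 18224 W
I = P_in / V = 18224 / 180 = 101 A

101 A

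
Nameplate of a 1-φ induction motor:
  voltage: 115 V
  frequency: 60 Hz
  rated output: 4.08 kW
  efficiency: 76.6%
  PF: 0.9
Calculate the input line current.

51.5 A

P_out = 4.08 kW = 4080 W
P_in = P_out / η = 4080 / 0.766 = 5326 W
I = P_in / (V·cosφ) = 5326 / (115 × 0.9) = 51.5 A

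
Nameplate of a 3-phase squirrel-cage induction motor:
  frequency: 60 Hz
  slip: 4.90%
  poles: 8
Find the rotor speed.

n_s = 120f/p = 120×60/8 = 900 rpm
n = n_s(1 − s) = 900 × (1 − 0.049) = 856 rpm

856 rpm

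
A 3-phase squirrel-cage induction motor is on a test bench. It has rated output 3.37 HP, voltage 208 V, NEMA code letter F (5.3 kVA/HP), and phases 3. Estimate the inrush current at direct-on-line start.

S_LR = 5.3 × 3.37 = 17.861 kVA
I_LR = S_LR/(√3·V_L) = 17861/(1.732×208) = 49.6 A

49.6 A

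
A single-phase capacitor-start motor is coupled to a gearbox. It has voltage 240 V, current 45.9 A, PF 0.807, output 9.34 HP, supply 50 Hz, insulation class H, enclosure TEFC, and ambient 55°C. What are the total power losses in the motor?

P_in = V·I·cosφ = 240×45.9×0.807 = 8890 W
P_out = 9.34×746 = 6968 W
Losses = P_in − P_out = 8890 − 6968 = 1922 W

1920 W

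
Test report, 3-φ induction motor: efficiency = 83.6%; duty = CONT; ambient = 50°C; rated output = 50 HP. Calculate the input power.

44.6 kW

P_out = 50 × 746 = 37300 W
P_in = P_out/η = 37300/0.836 = 44617 W = 44.6 kW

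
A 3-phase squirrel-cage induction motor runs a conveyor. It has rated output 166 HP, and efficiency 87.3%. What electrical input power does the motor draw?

P_out = 166 × 746 = 123836 W
P_in = P_out/η = 123836/0.873 = 141851 W = 142 kW

142 kW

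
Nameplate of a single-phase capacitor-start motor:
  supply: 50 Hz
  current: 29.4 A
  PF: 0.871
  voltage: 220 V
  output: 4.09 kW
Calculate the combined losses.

P_in = V·I·cosφ = 220×29.4×0.871 = 5634 W
P_out = 4090 W
Losses = P_in − P_out = 5634 − 4090 = 1544 W

1.54 kW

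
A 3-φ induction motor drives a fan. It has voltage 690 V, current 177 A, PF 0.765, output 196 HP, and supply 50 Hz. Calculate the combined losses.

P_in = √3·V·I·cosφ = 1.732×690×177×0.765 = 161820 W
P_out = 196×746 = 146216 W
Losses = P_in − P_out = 161820 − 146216 = 15604 W

15600 W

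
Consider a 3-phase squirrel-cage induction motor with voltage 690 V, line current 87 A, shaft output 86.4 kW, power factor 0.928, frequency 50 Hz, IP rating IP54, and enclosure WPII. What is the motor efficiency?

89.5 %

P_out = 86.4 kW = 86400 W
P_in = √3·V_L·I_L·cosφ = 1.732 × 690 × 87 × 0.928 = 96486 W
η = P_out / P_in = 86400 / 96486 = 0.895 = 89.5%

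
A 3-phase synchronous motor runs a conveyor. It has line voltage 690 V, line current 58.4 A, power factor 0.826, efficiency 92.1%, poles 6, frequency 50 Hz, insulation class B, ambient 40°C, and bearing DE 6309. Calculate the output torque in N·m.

507 N·m

P_in = √3·V·I·cosφ = 1.732 × 690 × 58.4 × 0.826 = 57649 W
P_out = η·P_in = 0.921 × 57649 = 53095 W
n = n_s = 120×50/6 = 1000 rpm (synchronous)
ω = 2π×1000/60 = 104.7 rad/s
τ = P_out/ω = 53095/104.7 = 507 N·m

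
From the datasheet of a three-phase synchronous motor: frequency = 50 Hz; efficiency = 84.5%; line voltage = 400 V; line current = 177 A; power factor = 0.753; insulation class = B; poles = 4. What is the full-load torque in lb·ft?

P_in = √3·V·I·cosφ = 1.732 × 400 × 177 × 0.753 = 92337 W
P_out = η·P_in = 0.845 × 92337 = 78025 W
n = n_s = 120×50/4 = 1500 rpm (synchronous)
ω = 2π×1500/60 = 157.1 rad/s
τ = P_out/ω = 78025/157.1 = 496.7 N·m
In lb·ft: 496.7/1.356 = 366 lb·ft

366 lb·ft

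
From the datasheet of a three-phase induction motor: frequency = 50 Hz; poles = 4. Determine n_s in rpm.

n_s = 120f/p = 120×50/4 = 1500 rpm

1500 rpm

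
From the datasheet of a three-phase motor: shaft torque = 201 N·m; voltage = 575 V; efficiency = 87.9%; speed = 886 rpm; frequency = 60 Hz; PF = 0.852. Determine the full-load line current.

ω = 2π×886/60 = 92.78 rad/s; P_out = τω = 201 × 92.78 = 18649 W
P_in = P_out / η = 18649 / 0.879 = 21216 W
I_L = P_in / (√3·V_L·cosφ) = 21216 / (1.732 × 575 × 0.852) = 25 A

25 A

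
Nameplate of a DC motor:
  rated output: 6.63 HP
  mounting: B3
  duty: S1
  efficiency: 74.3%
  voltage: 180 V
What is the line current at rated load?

P_out = 6.63 × 746 = 4946 W
P_in = P_out / η = 4946 / 0.743 = 6657 W
I = P_in / V = 6657 / 180 = 37 A

37 A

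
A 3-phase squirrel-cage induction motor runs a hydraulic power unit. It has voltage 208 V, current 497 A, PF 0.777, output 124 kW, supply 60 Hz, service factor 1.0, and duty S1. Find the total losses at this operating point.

15100 W

P_in = √3·V·I·cosφ = 1.732×208×497×0.777 = 139120 W
P_out = 124000 W
Losses = P_in − P_out = 139120 − 124000 = 15120 W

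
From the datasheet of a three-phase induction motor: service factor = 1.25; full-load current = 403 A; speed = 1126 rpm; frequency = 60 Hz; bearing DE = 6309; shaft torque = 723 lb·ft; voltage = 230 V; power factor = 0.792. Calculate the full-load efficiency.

90.9 %

τ = 723 lb·ft × 1.356 = 980.4 N·m
ω = 2π × 1126/60 = 117.9 rad/s; P_out = τω = 980.4 × 117.9 = 115589 W
P_in = √3·V_L·I_L·cosφ = 1.732 × 230 × 403 × 0.792 = 127147 W
η = P_out / P_in = 115589 / 127147 = 0.909 = 90.9%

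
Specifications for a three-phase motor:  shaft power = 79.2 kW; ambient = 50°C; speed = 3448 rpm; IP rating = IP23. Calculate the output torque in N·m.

ω = 2π × 3448/60 = 361.1 rad/s
τ = P/ω = 79200/361.1 = 219 N·m

219 N·m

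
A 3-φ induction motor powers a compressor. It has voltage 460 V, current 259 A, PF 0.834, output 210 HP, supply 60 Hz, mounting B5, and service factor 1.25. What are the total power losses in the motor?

P_in = √3·V·I·cosφ = 1.732×460×259×0.834 = 172096 W
P_out = 210×746 = 156660 W
Losses = P_in − P_out = 172096 − 156660 = 15436 W

15.4 kW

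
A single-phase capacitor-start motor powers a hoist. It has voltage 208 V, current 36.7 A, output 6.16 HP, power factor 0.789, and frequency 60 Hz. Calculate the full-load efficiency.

P_out = 6.16 × 746 = 4595 W
P_in = V·I·cosφ = 208 × 36.7 × 0.789 = 6023 W
η = P_out / P_in = 4595 / 6023 = 0.763 = 76.3%

76.3 %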